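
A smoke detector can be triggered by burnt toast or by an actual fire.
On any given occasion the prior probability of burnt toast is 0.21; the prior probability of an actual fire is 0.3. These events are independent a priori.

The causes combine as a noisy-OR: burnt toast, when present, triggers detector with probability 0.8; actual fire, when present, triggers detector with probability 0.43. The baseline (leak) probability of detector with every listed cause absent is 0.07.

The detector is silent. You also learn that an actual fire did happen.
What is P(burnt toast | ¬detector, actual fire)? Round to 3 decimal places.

Under noisy-OR, P(detector | causes) = 1 − (1−0.07)·∏(1−qᵢ) over the active causes.
Sum P(¬detector|·) weighted by the priors over both values of burnt toast:
  P(¬detector | actual fire) = 0.5301·0.79 + 0.10602·0.21
        = 0.418779 + 0.022264 = 0.441043
Keeping only the burnt toast-present terms gives 0.022264, so
  P(burnt toast | ¬detector, actual fire) = 0.022264 / 0.441043 ≈ 0.050

P(burnt toast | ¬detector, actual fire) ≈ 0.050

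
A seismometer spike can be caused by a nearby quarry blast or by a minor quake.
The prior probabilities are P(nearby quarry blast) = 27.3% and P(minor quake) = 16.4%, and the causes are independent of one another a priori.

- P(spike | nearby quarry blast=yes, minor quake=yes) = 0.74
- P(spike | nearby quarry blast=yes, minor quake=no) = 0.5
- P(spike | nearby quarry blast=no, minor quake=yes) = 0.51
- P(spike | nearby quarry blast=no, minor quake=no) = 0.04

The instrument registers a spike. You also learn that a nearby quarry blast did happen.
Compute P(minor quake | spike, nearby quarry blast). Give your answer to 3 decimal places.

Enumerate both values of minor quake and weight by the priors:
  P(spike | nearby quarry blast) = 0.5*0.836 + 0.74*0.164
        = 0.418000 + 0.121360 = 0.539360
Configurations with minor quake contribute 0.121360, so
  P(minor quake | spike, nearby quarry blast) = 0.121360 / 0.539360 ≈ 0.225

P(minor quake | spike, nearby quarry blast) ≈ 0.225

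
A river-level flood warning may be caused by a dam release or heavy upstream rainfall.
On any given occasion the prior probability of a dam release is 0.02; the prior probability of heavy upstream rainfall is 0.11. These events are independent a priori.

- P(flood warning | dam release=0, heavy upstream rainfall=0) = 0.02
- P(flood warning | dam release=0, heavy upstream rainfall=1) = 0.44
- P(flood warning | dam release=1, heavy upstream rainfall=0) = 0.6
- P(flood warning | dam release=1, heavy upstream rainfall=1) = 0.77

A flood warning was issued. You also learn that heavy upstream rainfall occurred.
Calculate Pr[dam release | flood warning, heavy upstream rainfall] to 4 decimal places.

Pr[dam release | flood warning, heavy upstream rainfall] ≈ 0.0345

P(flood warning | heavy upstream rainfall) = 0.44·0.98 + 0.77·0.02 = 0.431200 + 0.015400 = 0.446600
Of this, 0.015400 comes from 0.77·0.02 (the dam release=true cases).
Hence the posterior is 0.015400/0.446600 ≈ 0.0345.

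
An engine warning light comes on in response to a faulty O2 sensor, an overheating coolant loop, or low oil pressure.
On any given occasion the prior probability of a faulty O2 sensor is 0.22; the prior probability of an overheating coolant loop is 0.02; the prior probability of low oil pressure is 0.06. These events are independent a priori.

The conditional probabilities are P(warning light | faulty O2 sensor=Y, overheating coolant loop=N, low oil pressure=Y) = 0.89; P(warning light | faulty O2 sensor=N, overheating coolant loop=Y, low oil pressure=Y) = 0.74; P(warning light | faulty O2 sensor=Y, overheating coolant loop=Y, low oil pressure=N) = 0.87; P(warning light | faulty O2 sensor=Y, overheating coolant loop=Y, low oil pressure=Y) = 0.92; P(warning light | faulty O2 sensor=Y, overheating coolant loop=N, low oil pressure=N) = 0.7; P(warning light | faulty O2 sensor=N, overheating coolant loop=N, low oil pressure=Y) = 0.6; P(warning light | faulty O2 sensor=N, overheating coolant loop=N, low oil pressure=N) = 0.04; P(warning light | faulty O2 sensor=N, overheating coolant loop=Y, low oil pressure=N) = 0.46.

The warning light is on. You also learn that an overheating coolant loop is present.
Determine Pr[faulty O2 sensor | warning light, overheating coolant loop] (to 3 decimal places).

Pr[faulty O2 sensor | warning light, overheating coolant loop] ≈ 0.341

Weight on faulty O2 sensor=true, given the evidence: 0.179916 + 0.012144 = 0.192060
Normalizer over all consistent configurations: 0.46×0.78×0.94 + 0.74×0.78×0.06 + 0.87×0.22×0.94 + 0.92×0.22×0.06 = 0.563964
Posterior = 0.192060 / 0.563964 ≈ 0.341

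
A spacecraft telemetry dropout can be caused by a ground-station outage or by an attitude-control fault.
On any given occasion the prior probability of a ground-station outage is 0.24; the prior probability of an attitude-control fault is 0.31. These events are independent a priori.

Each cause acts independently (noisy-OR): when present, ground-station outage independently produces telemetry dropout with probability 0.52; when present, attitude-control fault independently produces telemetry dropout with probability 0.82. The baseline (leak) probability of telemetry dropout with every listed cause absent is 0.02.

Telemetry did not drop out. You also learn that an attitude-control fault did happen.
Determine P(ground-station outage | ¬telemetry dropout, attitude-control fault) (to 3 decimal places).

Under noisy-OR, P(telemetry dropout | causes) = 1 − (1−0.02)·∏(1−qᵢ) over the active causes.
Weight on ground-station outage=true, given the evidence: 0.084672*0.24 = 0.020321
The normalizing constant is 0.1764*0.76 + 0.084672*0.24 = 0.154385
Posterior = 0.020321 / 0.154385 ≈ 0.132

P(ground-station outage | ¬telemetry dropout, attitude-control fault) ≈ 0.132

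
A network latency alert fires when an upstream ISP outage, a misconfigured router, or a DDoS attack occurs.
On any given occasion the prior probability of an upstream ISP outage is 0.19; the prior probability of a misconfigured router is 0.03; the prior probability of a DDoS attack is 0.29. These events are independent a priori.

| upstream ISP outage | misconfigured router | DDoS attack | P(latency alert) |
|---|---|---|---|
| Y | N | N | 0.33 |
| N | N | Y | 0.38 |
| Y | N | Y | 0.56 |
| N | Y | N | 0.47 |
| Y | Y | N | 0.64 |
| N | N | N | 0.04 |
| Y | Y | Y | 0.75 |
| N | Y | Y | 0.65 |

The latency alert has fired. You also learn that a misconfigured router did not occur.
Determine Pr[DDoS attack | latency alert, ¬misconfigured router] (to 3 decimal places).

Weight on DDoS attack=true, given the evidence: 0.089262 + 0.030856 = 0.120118
The normalizing constant is 0.04×0.81×0.71 + 0.38×0.81×0.29 + 0.33×0.19×0.71 + 0.56×0.19×0.29 = 0.187639
Posterior = 0.120118 / 0.187639 ≈ 0.640

Pr[DDoS attack | latency alert, ¬misconfigured router] ≈ 0.640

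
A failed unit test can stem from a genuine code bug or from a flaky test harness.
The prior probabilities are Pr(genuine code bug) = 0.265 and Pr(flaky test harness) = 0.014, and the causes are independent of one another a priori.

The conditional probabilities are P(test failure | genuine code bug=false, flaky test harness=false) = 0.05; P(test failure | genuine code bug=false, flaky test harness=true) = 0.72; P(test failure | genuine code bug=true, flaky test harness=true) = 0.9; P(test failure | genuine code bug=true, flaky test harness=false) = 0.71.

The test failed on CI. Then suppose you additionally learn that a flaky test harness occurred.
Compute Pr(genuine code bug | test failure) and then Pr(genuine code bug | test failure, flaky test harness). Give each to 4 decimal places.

Sum P(test failure|·) weighted by the priors over the 4 (genuine code bug, flaky test harness) configurations:
  P(test failure) = 0.05×0.735×0.986 + 0.72×0.735×0.014 + 0.71×0.265×0.986 + 0.9×0.265×0.014
        = 0.036235 + 0.007409 + 0.185516 + 0.003339 = 0.232499
Keeping only the genuine code bug-present terms gives 0.188855, so
  P(genuine code bug | test failure) = 0.188855 / 0.232499 ≈ 0.8123

With the extra evidence:
For the numerator, keep only genuine code bug=true terms: 0.9*0.265 = 0.238500
Normalizer over all consistent configurations: 0.72*0.735 + 0.9*0.265 = 0.767700
Posterior = 0.238500 / 0.767700 ≈ 0.3107

Pr(genuine code bug | test failure) ≈ 0.8123; Pr(genuine code bug | test failure, flaky test harness) ≈ 0.3107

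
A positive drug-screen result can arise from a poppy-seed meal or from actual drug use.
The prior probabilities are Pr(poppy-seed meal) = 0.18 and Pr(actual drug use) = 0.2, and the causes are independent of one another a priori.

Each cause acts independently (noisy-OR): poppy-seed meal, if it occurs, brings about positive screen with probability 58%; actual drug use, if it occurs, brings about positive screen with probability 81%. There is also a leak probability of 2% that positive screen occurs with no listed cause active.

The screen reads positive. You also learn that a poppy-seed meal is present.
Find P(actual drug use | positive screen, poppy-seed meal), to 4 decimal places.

P(actual drug use | positive screen, poppy-seed meal) ≈ 0.2814

Under noisy-OR, P(positive screen | causes) = 1 − (1−0.02)·∏(1−qᵢ) over the active causes.
Enumerate both values of actual drug use and weight by the priors:
  P(positive screen | poppy-seed meal) = 0.5884*0.8 + 0.921796*0.2
        = 0.470720 + 0.184359 = 0.655079
Configurations with actual drug use contribute 0.184359, so
  P(actual drug use | positive screen, poppy-seed meal) = 0.184359 / 0.655079 ≈ 0.2814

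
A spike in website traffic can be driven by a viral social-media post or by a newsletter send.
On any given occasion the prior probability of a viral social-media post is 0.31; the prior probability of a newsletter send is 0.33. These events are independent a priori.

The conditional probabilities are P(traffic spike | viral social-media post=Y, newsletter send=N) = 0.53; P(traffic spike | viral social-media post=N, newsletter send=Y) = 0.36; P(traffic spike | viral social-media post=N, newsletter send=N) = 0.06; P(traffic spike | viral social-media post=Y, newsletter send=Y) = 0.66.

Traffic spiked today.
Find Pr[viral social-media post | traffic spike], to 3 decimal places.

P(traffic spike) = 0.06·0.69·0.67 + 0.36·0.69·0.33 + 0.53·0.31·0.67 + 0.66·0.31·0.33 = 0.027738 + 0.081972 + 0.110081 + 0.067518 = 0.287309
Of this, 0.177599 comes from 0.110081 + 0.067518 (the viral social-media post=true cases).
Hence the posterior is 0.177599/0.287309 ≈ 0.618.

Pr[viral social-media post | traffic spike] ≈ 0.618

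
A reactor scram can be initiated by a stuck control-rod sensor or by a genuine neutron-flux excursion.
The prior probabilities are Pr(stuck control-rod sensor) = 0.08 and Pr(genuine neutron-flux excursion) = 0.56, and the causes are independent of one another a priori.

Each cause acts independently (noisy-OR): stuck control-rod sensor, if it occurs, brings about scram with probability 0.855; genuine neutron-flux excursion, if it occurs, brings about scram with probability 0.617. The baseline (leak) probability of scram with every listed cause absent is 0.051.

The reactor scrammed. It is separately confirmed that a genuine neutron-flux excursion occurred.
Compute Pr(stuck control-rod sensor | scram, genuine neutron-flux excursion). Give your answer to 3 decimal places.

Pr(stuck control-rod sensor | scram, genuine neutron-flux excursion) ≈ 0.115

Under noisy-OR, P(scram | causes) = 1 − (1−0.051)·∏(1−qᵢ) over the active causes.
Numerator (weight on configurations with stuck control-rod sensor): 0.947297×0.08 = 0.075784
Denominator P(scram | genuine neutron-flux excursion): 0.636533×0.92 + 0.947297×0.08 = 0.661394
P(stuck control-rod sensor | scram, genuine neutron-flux excursion) = 0.075784/0.661394 ≈ 0.115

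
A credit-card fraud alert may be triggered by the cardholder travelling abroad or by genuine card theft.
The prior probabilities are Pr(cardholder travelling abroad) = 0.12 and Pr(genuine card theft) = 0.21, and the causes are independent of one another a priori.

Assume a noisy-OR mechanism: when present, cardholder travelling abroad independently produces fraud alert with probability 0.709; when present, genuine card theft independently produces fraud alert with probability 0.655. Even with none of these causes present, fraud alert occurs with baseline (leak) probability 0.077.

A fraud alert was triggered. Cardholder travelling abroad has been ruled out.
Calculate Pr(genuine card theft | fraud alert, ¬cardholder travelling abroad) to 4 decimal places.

Under noisy-OR, P(fraud alert | causes) = 1 − (1−0.077)·∏(1−qᵢ) over the active causes.
Numerator (weight on configurations with genuine card theft): 0.681565*0.21 = 0.143129
Denominator P(fraud alert | ¬cardholder travelling abroad): 0.077*0.79 + 0.681565*0.21 = 0.203959
P(genuine card theft | fraud alert, ¬cardholder travelling abroad) = 0.143129/0.203959 ≈ 0.7018

Pr(genuine card theft | fraud alert, ¬cardholder travelling abroad) ≈ 0.7018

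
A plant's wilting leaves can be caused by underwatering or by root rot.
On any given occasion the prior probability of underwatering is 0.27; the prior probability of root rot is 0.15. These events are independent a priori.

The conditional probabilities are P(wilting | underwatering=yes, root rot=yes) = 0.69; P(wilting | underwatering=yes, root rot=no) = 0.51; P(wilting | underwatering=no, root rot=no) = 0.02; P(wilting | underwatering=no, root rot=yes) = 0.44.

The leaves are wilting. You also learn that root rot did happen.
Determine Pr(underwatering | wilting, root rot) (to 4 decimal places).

Pr(underwatering | wilting, root rot) ≈ 0.3671

By total probability over both values of underwatering:
  P(wilting | root rot) = 0.44*0.73 + 0.69*0.27
        = 0.321200 + 0.186300 = 0.507500
Configurations with underwatering contribute 0.186300, so
  P(underwatering | wilting, root rot) = 0.186300 / 0.507500 ≈ 0.3671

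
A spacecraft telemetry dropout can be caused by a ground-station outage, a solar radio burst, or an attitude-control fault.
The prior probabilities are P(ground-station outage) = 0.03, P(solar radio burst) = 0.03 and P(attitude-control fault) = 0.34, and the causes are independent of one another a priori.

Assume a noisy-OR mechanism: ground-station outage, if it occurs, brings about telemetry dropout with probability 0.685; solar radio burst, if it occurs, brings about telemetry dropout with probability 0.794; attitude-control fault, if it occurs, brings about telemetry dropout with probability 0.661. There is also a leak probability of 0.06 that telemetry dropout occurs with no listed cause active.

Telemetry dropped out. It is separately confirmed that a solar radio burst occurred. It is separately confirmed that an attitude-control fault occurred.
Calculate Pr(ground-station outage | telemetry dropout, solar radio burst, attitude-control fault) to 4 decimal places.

Pr(ground-station outage | telemetry dropout, solar radio burst, attitude-control fault) ≈ 0.0314

Under noisy-OR, P(telemetry dropout | causes) = 1 − (1−0.06)·∏(1−qᵢ) over the active causes.
P(telemetry dropout | solar radio burst, attitude-control fault) = 0.934356×0.97 + 0.979322×0.03 = 0.906325 + 0.029380 = 0.935705
The ground-station outage-present share is 0.979322×0.03 = 0.029380.
So P(ground-station outage | telemetry dropout, solar radio burst, attitude-control fault) = 0.029380/0.935705 ≈ 0.0314.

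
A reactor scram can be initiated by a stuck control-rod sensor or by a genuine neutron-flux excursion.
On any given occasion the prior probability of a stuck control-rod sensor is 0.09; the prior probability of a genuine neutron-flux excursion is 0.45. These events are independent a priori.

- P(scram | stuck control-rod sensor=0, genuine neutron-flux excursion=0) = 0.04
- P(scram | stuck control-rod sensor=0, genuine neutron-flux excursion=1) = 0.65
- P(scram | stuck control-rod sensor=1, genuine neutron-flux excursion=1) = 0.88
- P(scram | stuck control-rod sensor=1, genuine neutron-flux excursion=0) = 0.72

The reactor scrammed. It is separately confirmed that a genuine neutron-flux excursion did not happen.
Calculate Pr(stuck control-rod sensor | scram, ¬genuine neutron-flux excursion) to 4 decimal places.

Pr(stuck control-rod sensor | scram, ¬genuine neutron-flux excursion) ≈ 0.6403

Sum P(scram|·) weighted by the priors over both values of stuck control-rod sensor:
  P(scram | ¬genuine neutron-flux excursion) = 0.04·0.91 + 0.72·0.09
        = 0.036400 + 0.064800 = 0.101200
Keeping only the stuck control-rod sensor-present terms gives 0.064800, so
  P(stuck control-rod sensor | scram, ¬genuine neutron-flux excursion) = 0.064800 / 0.101200 ≈ 0.6403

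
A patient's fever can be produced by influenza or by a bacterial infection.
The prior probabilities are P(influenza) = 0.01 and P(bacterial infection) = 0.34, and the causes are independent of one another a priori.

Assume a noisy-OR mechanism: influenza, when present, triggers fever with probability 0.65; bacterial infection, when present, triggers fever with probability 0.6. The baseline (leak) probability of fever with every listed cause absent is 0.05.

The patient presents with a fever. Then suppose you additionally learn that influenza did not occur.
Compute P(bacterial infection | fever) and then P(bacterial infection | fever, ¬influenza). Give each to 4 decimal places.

Under noisy-OR, P(fever | causes) = 1 − (1−0.05)·∏(1−qᵢ) over the active causes.
Numerator (weight on configurations with bacterial infection): 0.208692 + 0.002948 = 0.211640
Normalizer over all consistent configurations: 0.05*0.99*0.66 + 0.62*0.99*0.34 + 0.6675*0.01*0.66 + 0.867*0.01*0.34 = 0.248716
Posterior = 0.211640 / 0.248716 ≈ 0.8509

Now also conditioning on influenza≠true:
P(fever | ¬influenza) = 0.05×0.66 + 0.62×0.34 = 0.033000 + 0.210800 = 0.243800
Restricting to configurations with bacterial infection present: 0.62×0.34 = 0.210800.
P(bacterial infection | fever, ¬influenza) = 0.210800 / 0.243800 ≈ 0.8646

P(bacterial infection | fever) ≈ 0.8509; P(bacterial infection | fever, ¬influenza) ≈ 0.8646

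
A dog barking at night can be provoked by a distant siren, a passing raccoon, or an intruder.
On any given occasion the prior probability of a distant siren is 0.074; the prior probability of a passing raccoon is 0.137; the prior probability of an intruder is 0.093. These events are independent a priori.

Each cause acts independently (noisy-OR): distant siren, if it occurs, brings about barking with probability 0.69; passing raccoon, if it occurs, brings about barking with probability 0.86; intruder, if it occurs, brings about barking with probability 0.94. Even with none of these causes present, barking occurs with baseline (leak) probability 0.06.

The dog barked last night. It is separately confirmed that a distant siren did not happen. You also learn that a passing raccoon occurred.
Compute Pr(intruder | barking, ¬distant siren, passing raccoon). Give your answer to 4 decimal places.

Under noisy-OR, P(barking | causes) = 1 − (1−0.06)·∏(1−qᵢ) over the active causes.
Sum P(barking|·) weighted by the priors over both values of intruder:
  P(barking | ¬distant siren, passing raccoon) = 0.8684*0.907 + 0.992104*0.093
        = 0.787639 + 0.092266 = 0.879905
Configurations with intruder contribute 0.092266, so
  P(intruder | barking, ¬distant siren, passing raccoon) = 0.092266 / 0.879905 ≈ 0.1049

Pr(intruder | barking, ¬distant siren, passing raccoon) ≈ 0.1049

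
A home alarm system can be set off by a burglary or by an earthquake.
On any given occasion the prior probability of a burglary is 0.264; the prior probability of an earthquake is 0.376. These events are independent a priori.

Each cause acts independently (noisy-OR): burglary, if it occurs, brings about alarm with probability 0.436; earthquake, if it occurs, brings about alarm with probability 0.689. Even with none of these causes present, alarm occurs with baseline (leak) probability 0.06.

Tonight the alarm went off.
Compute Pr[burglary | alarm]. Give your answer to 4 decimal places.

Under noisy-OR, P(alarm | causes) = 1 − (1−0.06)·∏(1−qᵢ) over the active causes.
Sum P(alarm|·) weighted by the priors over the 4 (burglary, earthquake) configurations:
  P(alarm) = 0.06*0.736*0.624 + 0.70766*0.736*0.376 + 0.46984*0.264*0.624 + 0.83512*0.264*0.376
        = 0.027556 + 0.195835 + 0.077400 + 0.082897 = 0.383688
Keeping only the burglary-present terms gives 0.160297, so
  P(burglary | alarm) = 0.160297 / 0.383688 ≈ 0.4178

Pr[burglary | alarm] ≈ 0.4178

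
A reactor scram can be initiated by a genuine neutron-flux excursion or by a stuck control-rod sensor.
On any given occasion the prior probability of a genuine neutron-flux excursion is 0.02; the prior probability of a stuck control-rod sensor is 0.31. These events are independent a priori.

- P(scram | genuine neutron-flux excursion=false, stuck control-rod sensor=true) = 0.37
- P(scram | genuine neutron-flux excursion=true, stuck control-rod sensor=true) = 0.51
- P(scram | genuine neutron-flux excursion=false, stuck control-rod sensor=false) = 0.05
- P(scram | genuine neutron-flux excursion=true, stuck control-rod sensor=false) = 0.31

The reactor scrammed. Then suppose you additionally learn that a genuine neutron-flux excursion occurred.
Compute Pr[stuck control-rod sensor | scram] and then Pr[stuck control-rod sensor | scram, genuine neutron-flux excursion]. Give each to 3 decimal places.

P(scram) = 0.05×0.98×0.69 + 0.37×0.98×0.31 + 0.31×0.02×0.69 + 0.51×0.02×0.31 = 0.033810 + 0.112406 + 0.004278 + 0.003162 = 0.153656
Restricting to configurations with stuck control-rod sensor present: 0.112406 + 0.003162 = 0.115568.
P(stuck control-rod sensor | scram) = 0.115568 / 0.153656 ≈ 0.752

Now also conditioning on genuine neutron-flux excursion=true:
Enumerate both values of stuck control-rod sensor and weight by the priors:
  P(scram | genuine neutron-flux excursion) = 0.31×0.69 + 0.51×0.31
        = 0.213900 + 0.158100 = 0.372000
The terms with stuck control-rod sensor present sum to 0.158100, so
  P(stuck control-rod sensor | scram, genuine neutron-flux excursion) = 0.158100 / 0.372000 ≈ 0.425
— genuine neutron-flux excursion explains away the evidence for stuck control-rod sensor.

Pr[stuck control-rod sensor | scram] ≈ 0.752; Pr[stuck control-rod sensor | scram, genuine neutron-flux excursion] ≈ 0.425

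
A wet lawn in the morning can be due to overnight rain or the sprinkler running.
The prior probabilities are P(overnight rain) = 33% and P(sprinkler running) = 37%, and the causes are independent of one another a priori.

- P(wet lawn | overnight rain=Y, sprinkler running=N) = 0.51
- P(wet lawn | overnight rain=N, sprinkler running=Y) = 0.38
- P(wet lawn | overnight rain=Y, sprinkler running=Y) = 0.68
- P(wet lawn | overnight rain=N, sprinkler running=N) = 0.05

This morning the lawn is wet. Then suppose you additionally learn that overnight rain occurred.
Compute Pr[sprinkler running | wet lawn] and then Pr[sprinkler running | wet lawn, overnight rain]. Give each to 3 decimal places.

Pr[sprinkler running | wet lawn] ≈ 0.582; Pr[sprinkler running | wet lawn, overnight rain] ≈ 0.439

For the numerator, keep only sprinkler running=true terms: 0.094202 + 0.083028 = 0.177230
Normalizer over all consistent configurations: 0.05·0.67·0.63 + 0.38·0.67·0.37 + 0.51·0.33·0.63 + 0.68·0.33·0.37 = 0.304364
P(sprinkler running | wet lawn) = 0.177230/0.304364 ≈ 0.582

With the extra evidence:
Weight on sprinkler running=true, given the evidence: 0.68×0.37 = 0.251600
The normalizing constant is 0.51×0.63 + 0.68×0.37 = 0.572900
P(sprinkler running | wet lawn, overnight rain) = 0.251600/0.572900 ≈ 0.439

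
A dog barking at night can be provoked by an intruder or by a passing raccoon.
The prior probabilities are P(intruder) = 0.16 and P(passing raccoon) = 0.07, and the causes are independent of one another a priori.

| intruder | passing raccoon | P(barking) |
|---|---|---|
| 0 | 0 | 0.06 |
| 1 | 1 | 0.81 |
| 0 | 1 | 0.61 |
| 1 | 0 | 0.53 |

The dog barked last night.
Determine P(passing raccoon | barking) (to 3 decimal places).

P(passing raccoon | barking) ≈ 0.263

P(barking) = 0.06*0.84*0.93 + 0.61*0.84*0.07 + 0.53*0.16*0.93 + 0.81*0.16*0.07 = 0.046872 + 0.035868 + 0.078864 + 0.009072 = 0.170676
Restricting to configurations with passing raccoon present: 0.035868 + 0.009072 = 0.044940.
So P(passing raccoon | barking) = 0.044940/0.170676 ≈ 0.263.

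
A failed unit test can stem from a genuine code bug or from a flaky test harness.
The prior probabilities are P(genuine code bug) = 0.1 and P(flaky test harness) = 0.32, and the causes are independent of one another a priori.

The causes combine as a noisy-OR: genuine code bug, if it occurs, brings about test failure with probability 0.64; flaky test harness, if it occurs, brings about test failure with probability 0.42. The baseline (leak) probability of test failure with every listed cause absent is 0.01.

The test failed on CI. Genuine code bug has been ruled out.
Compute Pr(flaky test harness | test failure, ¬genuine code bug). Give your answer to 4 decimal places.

Under noisy-OR, P(test failure | causes) = 1 − (1−0.01)·∏(1−qᵢ) over the active causes.
Enumerate both values of flaky test harness and weight by the priors:
  P(test failure | ¬genuine code bug) = 0.01*0.68 + 0.4258*0.32
        = 0.006800 + 0.136256 = 0.143056
The terms with flaky test harness present sum to 0.136256, so
  P(flaky test harness | test failure, ¬genuine code bug) = 0.136256 / 0.143056 ≈ 0.9525

Pr(flaky test harness | test failure, ¬genuine code bug) ≈ 0.9525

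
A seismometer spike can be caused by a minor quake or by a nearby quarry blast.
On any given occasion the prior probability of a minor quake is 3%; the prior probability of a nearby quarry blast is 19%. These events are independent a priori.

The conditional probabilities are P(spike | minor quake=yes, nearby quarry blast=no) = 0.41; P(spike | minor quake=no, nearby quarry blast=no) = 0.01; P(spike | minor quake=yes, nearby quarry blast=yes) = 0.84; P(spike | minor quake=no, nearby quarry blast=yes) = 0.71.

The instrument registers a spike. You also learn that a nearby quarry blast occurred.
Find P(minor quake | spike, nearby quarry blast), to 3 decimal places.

P(minor quake | spike, nearby quarry blast) ≈ 0.035

P(spike | nearby quarry blast) = 0.71*0.97 + 0.84*0.03 = 0.688700 + 0.025200 = 0.713900
Restricting to configurations with minor quake present: 0.84*0.03 = 0.025200.
So P(minor quake | spike, nearby quarry blast) = 0.025200/0.713900 ≈ 0.035.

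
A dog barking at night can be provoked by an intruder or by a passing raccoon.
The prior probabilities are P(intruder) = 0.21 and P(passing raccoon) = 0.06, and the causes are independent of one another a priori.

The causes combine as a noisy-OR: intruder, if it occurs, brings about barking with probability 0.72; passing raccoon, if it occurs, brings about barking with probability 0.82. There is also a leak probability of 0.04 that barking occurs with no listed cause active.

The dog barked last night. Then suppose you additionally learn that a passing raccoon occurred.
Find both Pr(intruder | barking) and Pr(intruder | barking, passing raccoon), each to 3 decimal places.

Under noisy-OR, P(barking | causes) = 1 − (1−0.04)·∏(1−qᵢ) over the active causes.
Sum P(barking|·) weighted by the priors over the 4 (intruder, passing raccoon) configurations:
  P(barking) = 0.04×0.79×0.94 + 0.8272×0.79×0.06 + 0.7312×0.21×0.94 + 0.951616×0.21×0.06
        = 0.029704 + 0.039209 + 0.144339 + 0.011990 = 0.225242
Keeping only the intruder-present terms gives 0.156329, so
  P(intruder | barking) = 0.156329 / 0.225242 ≈ 0.694

Now also conditioning on passing raccoon=true:
For the numerator, keep only intruder=true terms: 0.951616×0.21 = 0.199839
The normalizing constant is 0.8272×0.79 + 0.951616×0.21 = 0.853327
P(intruder | barking, passing raccoon) = 0.199839/0.853327 ≈ 0.234

Pr(intruder | barking) ≈ 0.694; Pr(intruder | barking, passing raccoon) ≈ 0.234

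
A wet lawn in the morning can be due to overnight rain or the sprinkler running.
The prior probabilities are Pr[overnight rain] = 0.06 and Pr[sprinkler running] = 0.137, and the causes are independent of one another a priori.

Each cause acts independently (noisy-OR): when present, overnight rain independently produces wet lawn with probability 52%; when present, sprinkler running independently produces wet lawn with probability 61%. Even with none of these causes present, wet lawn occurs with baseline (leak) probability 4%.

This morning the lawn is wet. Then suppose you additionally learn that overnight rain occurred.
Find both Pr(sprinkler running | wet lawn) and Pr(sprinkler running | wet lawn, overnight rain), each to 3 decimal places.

Pr(sprinkler running | wet lawn) ≈ 0.591; Pr(sprinkler running | wet lawn, overnight rain) ≈ 0.195

Under noisy-OR, P(wet lawn | causes) = 1 − (1−0.04)·∏(1−qᵢ) over the active causes.
Sum P(wet lawn|·) weighted by the priors over the 4 (overnight rain, sprinkler running) configurations:
  P(wet lawn) = 0.04*0.94*0.863 + 0.6256*0.94*0.137 + 0.5392*0.06*0.863 + 0.820288*0.06*0.137
        = 0.032449 + 0.080565 + 0.027920 + 0.006743 = 0.147677
The terms with sprinkler running present sum to 0.087308, so
  P(sprinkler running | wet lawn) = 0.087308 / 0.147677 ≈ 0.591

Now condition on the additional information:
Enumerate both values of sprinkler running and weight by the priors:
  P(wet lawn | overnight rain) = 0.5392·0.863 + 0.820288·0.137
        = 0.465330 + 0.112379 = 0.577709
Configurations with sprinkler running contribute 0.112379, so
  P(sprinkler running | wet lawn, overnight rain) = 0.112379 / 0.577709 ≈ 0.195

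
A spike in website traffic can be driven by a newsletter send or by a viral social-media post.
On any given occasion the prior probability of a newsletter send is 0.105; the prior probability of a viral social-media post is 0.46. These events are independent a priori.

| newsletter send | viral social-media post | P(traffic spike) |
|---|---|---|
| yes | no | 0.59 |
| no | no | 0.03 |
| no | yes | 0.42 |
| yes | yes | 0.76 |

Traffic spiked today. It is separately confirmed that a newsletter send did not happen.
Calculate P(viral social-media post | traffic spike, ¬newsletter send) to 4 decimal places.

P(traffic spike | ¬newsletter send) = 0.03*0.54 + 0.42*0.46 = 0.016200 + 0.193200 = 0.209400
Restricting to configurations with viral social-media post present: 0.42*0.46 = 0.193200.
Hence the posterior is 0.193200/0.209400 ≈ 0.9226.

P(viral social-media post | traffic spike, ¬newsletter send) ≈ 0.9226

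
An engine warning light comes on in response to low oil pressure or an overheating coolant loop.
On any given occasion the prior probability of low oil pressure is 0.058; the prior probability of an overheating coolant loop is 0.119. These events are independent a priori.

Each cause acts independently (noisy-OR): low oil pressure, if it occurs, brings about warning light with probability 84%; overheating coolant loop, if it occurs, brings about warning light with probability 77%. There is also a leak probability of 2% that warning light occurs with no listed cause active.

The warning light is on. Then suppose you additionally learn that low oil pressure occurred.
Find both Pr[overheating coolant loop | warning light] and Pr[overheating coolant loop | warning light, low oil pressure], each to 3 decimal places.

Pr[overheating coolant loop | warning light] ≈ 0.610; Pr[overheating coolant loop | warning light, low oil pressure] ≈ 0.134

Under noisy-OR, P(warning light | causes) = 1 − (1−0.02)·∏(1−qᵢ) over the active causes.
By total probability over the 4 (low oil pressure, overheating coolant loop) configurations:
  P(warning light) = 0.02·0.942·0.881 + 0.7746·0.942·0.119 + 0.8432·0.058·0.881 + 0.963936·0.058·0.119
        = 0.016598 + 0.086831 + 0.043086 + 0.006653 = 0.153168
Keeping only the overheating coolant loop-present terms gives 0.093484, so
  P(overheating coolant loop | warning light) = 0.093484 / 0.153168 ≈ 0.610

Now also conditioning on low oil pressure=true:
By total probability over both values of overheating coolant loop:
  P(warning light | low oil pressure) = 0.8432*0.881 + 0.963936*0.119
        = 0.742859 + 0.114708 = 0.857567
Keeping only the overheating coolant loop-present terms gives 0.114708, so
  P(overheating coolant loop | warning light, low oil pressure) = 0.114708 / 0.857567 ≈ 0.134
This is intercausal reasoning (explaining away): once low oil pressure accounts for the warning light, overheating coolant loop becomes less likely.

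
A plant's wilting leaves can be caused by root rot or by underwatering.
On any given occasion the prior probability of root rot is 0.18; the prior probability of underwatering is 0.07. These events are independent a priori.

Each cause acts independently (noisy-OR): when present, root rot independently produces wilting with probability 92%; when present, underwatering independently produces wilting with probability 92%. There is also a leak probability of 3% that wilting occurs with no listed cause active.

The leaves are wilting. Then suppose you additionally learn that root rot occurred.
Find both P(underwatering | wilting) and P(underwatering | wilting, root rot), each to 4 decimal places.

Under noisy-OR, P(wilting | causes) = 1 − (1−0.03)·∏(1−qᵢ) over the active causes.
By total probability over the 4 (root rot, underwatering) configurations:
  P(wilting) = 0.03×0.82×0.93 + 0.9224×0.82×0.07 + 0.9224×0.18×0.93 + 0.993792×0.18×0.07
        = 0.022878 + 0.052946 + 0.154410 + 0.012522 = 0.242756
The terms with underwatering present sum to 0.065468, so
  P(underwatering | wilting) = 0.065468 / 0.242756 ≈ 0.2697

With the extra evidence:
For the numerator, keep only underwatering=true terms: 0.993792*0.07 = 0.069565
Normalizer over all consistent configurations: 0.9224*0.93 + 0.993792*0.07 = 0.927397
Posterior = 0.069565 / 0.927397 ≈ 0.0750
The drop from 0.2697 to 0.0750 is the explaining-away (discounting) effect.

P(underwatering | wilting) ≈ 0.2697; P(underwatering | wilting, root rot) ≈ 0.0750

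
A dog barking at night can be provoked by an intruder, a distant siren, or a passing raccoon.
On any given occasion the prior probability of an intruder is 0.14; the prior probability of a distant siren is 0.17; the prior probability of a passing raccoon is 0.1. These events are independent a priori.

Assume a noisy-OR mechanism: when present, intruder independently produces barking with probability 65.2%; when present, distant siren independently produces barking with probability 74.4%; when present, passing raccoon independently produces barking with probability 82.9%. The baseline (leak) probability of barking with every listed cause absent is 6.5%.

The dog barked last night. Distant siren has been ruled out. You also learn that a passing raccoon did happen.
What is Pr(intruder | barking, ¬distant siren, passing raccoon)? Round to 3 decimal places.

Pr(intruder | barking, ¬distant siren, passing raccoon) ≈ 0.155

Under noisy-OR, P(barking | causes) = 1 − (1−0.065)·∏(1−qᵢ) over the active causes.
Weight on intruder=true, given the evidence: 0.94436*0.14 = 0.132210
Normalizer over all consistent configurations: 0.840115*0.86 + 0.94436*0.14 = 0.854709
Posterior = 0.132210 / 0.854709 ≈ 0.155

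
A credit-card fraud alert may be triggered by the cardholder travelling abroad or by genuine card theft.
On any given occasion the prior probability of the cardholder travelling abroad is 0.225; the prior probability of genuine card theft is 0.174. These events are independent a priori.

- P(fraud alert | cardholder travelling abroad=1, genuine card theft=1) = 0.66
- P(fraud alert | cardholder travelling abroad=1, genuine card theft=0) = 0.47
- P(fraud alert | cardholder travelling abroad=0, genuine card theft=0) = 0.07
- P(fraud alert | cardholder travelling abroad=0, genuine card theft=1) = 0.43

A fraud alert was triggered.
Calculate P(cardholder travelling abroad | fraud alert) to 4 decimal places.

P(fraud alert) = 0.07·0.775·0.826 + 0.43·0.775·0.174 + 0.47·0.225·0.826 + 0.66·0.225·0.174 = 0.044811 + 0.057985 + 0.087349 + 0.025839 = 0.215984
Restricting to configurations with cardholder travelling abroad present: 0.087349 + 0.025839 = 0.113188.
P(cardholder travelling abroad | fraud alert) = 0.113188 / 0.215984 ≈ 0.5241

P(cardholder travelling abroad | fraud alert) ≈ 0.5241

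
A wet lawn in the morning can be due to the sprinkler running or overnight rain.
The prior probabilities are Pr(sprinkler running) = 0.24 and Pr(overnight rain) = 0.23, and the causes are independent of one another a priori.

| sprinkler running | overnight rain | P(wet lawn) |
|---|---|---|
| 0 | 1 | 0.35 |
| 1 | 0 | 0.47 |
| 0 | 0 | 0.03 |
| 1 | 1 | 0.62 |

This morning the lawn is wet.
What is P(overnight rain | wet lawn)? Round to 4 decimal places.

Sum P(wet lawn|·) weighted by the priors over the 4 (sprinkler running, overnight rain) configurations:
  P(wet lawn) = 0.03·0.76·0.77 + 0.35·0.76·0.23 + 0.47·0.24·0.77 + 0.62·0.24·0.23
        = 0.017556 + 0.061180 + 0.086856 + 0.034224 = 0.199816
The terms with overnight rain present sum to 0.095404, so
  P(overnight rain | wet lawn) = 0.095404 / 0.199816 ≈ 0.4775

P(overnight rain | wet lawn) ≈ 0.4775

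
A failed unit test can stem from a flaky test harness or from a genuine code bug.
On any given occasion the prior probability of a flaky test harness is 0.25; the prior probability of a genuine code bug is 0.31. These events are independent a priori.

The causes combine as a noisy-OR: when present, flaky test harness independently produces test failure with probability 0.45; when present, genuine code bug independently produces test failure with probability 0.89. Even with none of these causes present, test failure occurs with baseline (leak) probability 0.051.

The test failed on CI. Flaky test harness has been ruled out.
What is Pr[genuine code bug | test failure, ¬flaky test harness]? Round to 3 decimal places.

Under noisy-OR, P(test failure | causes) = 1 − (1−0.051)·∏(1−qᵢ) over the active causes.
Weight on genuine code bug=true, given the evidence: 0.89561·0.31 = 0.277639
Denominator P(test failure | ¬flaky test harness): 0.051·0.69 + 0.89561·0.31 = 0.312829
P(genuine code bug | test failure, ¬flaky test harness) = 0.277639/0.312829 ≈ 0.888

Pr[genuine code bug | test failure, ¬flaky test harness] ≈ 0.888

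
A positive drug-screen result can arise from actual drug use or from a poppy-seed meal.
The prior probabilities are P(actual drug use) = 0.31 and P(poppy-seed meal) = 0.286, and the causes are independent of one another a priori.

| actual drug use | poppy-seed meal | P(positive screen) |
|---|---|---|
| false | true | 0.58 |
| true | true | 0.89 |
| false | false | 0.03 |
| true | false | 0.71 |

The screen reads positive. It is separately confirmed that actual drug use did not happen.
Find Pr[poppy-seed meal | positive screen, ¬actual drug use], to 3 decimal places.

Pr[poppy-seed meal | positive screen, ¬actual drug use] ≈ 0.886

Enumerate both values of poppy-seed meal and weight by the priors:
  P(positive screen | ¬actual drug use) = 0.03·0.714 + 0.58·0.286
        = 0.021420 + 0.165880 = 0.187300
Keeping only the poppy-seed meal-present terms gives 0.165880, so
  P(poppy-seed meal | positive screen, ¬actual drug use) = 0.165880 / 0.187300 ≈ 0.886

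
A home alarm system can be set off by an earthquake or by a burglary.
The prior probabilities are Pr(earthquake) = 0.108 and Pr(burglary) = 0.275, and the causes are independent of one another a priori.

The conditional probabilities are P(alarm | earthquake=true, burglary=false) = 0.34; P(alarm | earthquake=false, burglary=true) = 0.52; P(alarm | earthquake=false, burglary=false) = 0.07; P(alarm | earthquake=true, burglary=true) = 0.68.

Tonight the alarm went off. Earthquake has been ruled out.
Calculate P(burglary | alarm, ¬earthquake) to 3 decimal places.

P(burglary | alarm, ¬earthquake) ≈ 0.738

By total probability over both values of burglary:
  P(alarm | ¬earthquake) = 0.07·0.725 + 0.52·0.275
        = 0.050750 + 0.143000 = 0.193750
The terms with burglary present sum to 0.143000, so
  P(burglary | alarm, ¬earthquake) = 0.143000 / 0.193750 ≈ 0.738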